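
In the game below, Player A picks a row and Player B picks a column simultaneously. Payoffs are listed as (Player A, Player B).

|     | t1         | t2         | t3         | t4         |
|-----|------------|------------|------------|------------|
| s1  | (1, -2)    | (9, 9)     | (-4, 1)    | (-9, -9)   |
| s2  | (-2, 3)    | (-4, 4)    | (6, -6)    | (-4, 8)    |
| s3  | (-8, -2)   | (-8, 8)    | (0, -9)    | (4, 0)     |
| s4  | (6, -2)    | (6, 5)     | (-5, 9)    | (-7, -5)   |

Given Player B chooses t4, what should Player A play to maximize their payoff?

s3

With Player B fixed at t4, Player A's payoffs are: s1 → -9, s2 → -4, s3 → 4, s4 → -7.
The maximum is 4, achieved by s3.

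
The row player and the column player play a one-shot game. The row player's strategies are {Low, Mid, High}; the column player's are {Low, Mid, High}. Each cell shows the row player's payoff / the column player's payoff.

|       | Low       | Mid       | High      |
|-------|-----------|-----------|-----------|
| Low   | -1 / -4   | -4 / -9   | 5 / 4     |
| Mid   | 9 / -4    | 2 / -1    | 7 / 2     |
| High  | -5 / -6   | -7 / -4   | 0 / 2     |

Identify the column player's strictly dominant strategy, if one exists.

A strategy is strictly dominant if it gives the column player a strictly higher payoff than every other strategy, against every choice by the opponent.
High strictly dominates: vs Low: 4 > each of {-4, -9}; vs Mid: 2 > each of {-4, -1}; vs High: 2 > each of {-6, -4}.

High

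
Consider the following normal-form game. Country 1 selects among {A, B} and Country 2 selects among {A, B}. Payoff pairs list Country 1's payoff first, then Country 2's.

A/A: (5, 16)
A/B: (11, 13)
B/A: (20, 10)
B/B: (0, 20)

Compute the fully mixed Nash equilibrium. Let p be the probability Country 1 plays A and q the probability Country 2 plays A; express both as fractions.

p = 10/13, q = 11/26

Each player's mixing probability is pinned down by making the *other* player indifferent.
Country 2 indifferent between A and B: p·16 + (1−p)·10 = p·13 + (1−p)·20 ⟹ 10 + 6p = 20 + (-7)p ⟹ p = 10/13.
Country 1 indifferent between A and B: q·5 + (1−q)·11 = q·20 + (1−q)·0 ⟹ 11 + (-6)q = 0 + 20q ⟹ q = 11/26.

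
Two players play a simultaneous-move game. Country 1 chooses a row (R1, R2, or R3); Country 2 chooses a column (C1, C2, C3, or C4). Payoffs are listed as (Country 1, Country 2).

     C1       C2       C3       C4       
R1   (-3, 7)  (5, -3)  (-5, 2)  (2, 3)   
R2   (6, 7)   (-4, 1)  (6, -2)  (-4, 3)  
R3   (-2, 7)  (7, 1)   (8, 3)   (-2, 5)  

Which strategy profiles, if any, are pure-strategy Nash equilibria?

Find each player's best response to every opponent strategy; NE are the intersections.
Country 1's best responses — vs C1: R2 (payoff 6); vs C2: R3 (payoff 7); vs C3: R3 (payoff 8); vs C4: R1 (payoff 2).
Country 2's best responses — vs R1: C1 (payoff 7); vs R2: C1 (payoff 7); vs R3: C1 (payoff 7).
The only mutual best response is (R2, C1); neither player gains by switching there.

(R2, C1)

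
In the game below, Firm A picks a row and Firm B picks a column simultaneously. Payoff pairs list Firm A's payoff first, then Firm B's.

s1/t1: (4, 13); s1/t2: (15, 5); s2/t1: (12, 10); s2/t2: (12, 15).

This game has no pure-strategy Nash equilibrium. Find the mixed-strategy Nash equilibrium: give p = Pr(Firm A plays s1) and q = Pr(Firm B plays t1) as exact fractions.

p = 5/13, q = 3/11

In a mixed NE each player is indifferent between their pure strategies, so the opponent's mix sets the indifference.
Firm B indifferent between t1 and t2: p·13 + (1−p)·10 = p·5 + (1−p)·15 ⟹ 10 + 3p = 15 + (-10)p ⟹ p = 5/13.
Firm A indifferent between s1 and s2: q·4 + (1−q)·15 = q·12 + (1−q)·12 ⟹ 15 + (-11)q = 12 + 0q ⟹ q = 3/11.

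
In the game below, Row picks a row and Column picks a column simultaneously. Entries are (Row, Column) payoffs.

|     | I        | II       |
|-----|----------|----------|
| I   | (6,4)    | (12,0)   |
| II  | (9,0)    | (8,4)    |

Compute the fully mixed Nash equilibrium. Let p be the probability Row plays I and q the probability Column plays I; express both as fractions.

p = 1/2, q = 4/7

Each player's mixing probability is pinned down by making the *other* player indifferent.
Column indifferent between I and II: p·4 + (1−p)·0 = p·0 + (1−p)·4 ⟹ 0 + 4p = 4 + (-4)p ⟹ p = 1/2.
Row indifferent between I and II: q·6 + (1−q)·12 = q·9 + (1−q)·8 ⟹ 12 + (-6)q = 8 + 1q ⟹ q = 4/7.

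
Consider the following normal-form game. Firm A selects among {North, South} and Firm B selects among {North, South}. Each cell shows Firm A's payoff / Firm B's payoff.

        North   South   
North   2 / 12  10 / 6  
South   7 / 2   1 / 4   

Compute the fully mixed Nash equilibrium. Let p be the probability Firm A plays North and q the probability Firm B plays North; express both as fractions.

In a mixed NE each player is indifferent between their pure strategies, so the opponent's mix sets the indifference.
Firm B indifferent between North and South: p·12 + (1−p)·2 = p·6 + (1−p)·4 ⟹ 2 + 10p = 4 + 2p ⟹ p = 1/4.
Firm A indifferent between North and South: q·2 + (1−q)·10 = q·7 + (1−q)·1 ⟹ 10 + (-8)q = 1 + 6q ⟹ q = 9/14.

p = 1/4, q = 9/14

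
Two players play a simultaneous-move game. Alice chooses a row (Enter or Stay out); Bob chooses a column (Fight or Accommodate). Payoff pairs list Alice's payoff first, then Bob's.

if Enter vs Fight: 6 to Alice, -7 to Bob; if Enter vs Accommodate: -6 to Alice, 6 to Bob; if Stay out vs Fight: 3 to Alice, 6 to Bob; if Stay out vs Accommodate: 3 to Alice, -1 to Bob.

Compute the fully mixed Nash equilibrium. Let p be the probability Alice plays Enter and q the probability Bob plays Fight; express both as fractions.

In a mixed NE each player is indifferent between their pure strategies, so the opponent's mix sets the indifference.
Bob indifferent between Fight and Accommodate: p·(-7) + (1−p)·6 = p·6 + (1−p)·(-1) ⟹ 6 + (-13)p = (-1) + 7p ⟹ p = 7/20.
Alice indifferent between Enter and Stay out: q·6 + (1−q)·(-6) = q·3 + (1−q)·3 ⟹ (-6) + 12q = 3 + 0q ⟹ q = 3/4.

p = 7/20, q = 3/4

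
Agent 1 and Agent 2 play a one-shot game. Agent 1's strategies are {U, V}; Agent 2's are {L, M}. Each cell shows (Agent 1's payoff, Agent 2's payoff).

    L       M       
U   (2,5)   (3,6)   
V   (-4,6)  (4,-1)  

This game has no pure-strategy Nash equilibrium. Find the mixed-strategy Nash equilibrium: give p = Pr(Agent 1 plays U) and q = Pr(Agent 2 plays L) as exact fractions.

In a mixed NE each player is indifferent between their pure strategies, so the opponent's mix sets the indifference.
Agent 2 indifferent between L and M: p·5 + (1−p)·6 = p·6 + (1−p)·(-1) ⟹ 6 + (-1)p = (-1) + 7p ⟹ p = 7/8.
Agent 1 indifferent between U and V: q·2 + (1−q)·3 = q·(-4) + (1−q)·4 ⟹ 3 + (-1)q = 4 + (-8)q ⟹ q = 1/7.

p = 7/8, q = 1/7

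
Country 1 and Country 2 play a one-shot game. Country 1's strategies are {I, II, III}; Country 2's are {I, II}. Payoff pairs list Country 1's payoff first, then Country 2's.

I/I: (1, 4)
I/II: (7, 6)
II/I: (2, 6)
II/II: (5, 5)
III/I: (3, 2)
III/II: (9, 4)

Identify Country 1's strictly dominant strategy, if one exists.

A strategy is strictly dominant if it gives Country 1 a strictly higher payoff than every other strategy, against every choice by the opponent.
III strictly dominates: vs I: 3 > each of {1, 2}; vs II: 9 > each of {7, 5}.

III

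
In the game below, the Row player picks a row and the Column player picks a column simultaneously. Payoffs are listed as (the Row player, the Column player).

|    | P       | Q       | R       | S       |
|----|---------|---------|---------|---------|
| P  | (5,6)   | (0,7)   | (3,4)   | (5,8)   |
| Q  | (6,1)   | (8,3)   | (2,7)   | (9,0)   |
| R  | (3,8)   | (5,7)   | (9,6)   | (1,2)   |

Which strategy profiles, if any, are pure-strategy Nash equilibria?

No pure-strategy Nash equilibrium

Check mutual best responses: a cell is a NE iff neither player can gain by unilaterally deviating.
The Row player's best responses — vs P: Q (payoff 6); vs Q: Q (payoff 8); vs R: R (payoff 9); vs S: Q (payoff 9).
The Column player's best responses — vs P: S (payoff 8); vs Q: R (payoff 7); vs R: P (payoff 8).
No cell has both players best-responding. For instance, the Row player's best reply to S is Q, but against Q the Column player prefers R over S.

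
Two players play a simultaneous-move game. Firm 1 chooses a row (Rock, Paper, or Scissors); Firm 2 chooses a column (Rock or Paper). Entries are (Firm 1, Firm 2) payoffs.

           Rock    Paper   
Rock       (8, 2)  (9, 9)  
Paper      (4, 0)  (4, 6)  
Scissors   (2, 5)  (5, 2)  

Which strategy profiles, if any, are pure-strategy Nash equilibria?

(Rock, Paper)

Check mutual best responses: a cell is a NE iff neither player can gain by unilaterally deviating.
Firm 1's best responses — vs Rock: Rock (payoff 8); vs Paper: Rock (payoff 9).
Firm 2's best responses — vs Rock: Paper (payoff 9); vs Paper: Paper (payoff 6); vs Scissors: Rock (payoff 5).
The only mutual best response is (Rock, Paper); neither player gains by switching there.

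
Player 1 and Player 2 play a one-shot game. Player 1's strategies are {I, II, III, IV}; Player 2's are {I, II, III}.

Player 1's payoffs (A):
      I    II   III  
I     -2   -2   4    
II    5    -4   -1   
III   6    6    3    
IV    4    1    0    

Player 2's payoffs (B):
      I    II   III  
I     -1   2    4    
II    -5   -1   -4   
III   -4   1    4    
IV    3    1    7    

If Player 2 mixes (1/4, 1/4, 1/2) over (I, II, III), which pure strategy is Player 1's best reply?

III

Player 1's best reply maximizes expected payoff against the mix.
I: (1/4)·(-2) + (1/4)·(-2) + (1/2)·4 = 1
II: (1/4)·5 + (1/4)·(-4) + (1/2)·(-1) = -1/4
III: (1/4)·6 + (1/4)·6 + (1/2)·3 = 9/2
IV: (1/4)·4 + (1/4)·1 + (1/2)·0 = 5/4
Highest expected payoff is 9/2, from III.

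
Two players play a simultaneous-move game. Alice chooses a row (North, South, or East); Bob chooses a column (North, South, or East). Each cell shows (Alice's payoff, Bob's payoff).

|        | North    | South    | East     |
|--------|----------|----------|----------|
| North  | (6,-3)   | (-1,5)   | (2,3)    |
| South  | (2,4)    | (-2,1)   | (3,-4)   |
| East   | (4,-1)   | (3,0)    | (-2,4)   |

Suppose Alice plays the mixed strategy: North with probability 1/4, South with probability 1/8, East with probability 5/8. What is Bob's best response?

Compute Bob's expected payoff from each pure strategy against the given mix.
North: (1/4)·(-3) + (1/8)·4 + (5/8)·(-1) = -7/8
South: (1/4)·5 + (1/8)·1 + (5/8)·0 = 11/8
East: (1/4)·3 + (1/8)·(-4) + (5/8)·4 = 11/4
Highest expected payoff is 11/4, from East.

East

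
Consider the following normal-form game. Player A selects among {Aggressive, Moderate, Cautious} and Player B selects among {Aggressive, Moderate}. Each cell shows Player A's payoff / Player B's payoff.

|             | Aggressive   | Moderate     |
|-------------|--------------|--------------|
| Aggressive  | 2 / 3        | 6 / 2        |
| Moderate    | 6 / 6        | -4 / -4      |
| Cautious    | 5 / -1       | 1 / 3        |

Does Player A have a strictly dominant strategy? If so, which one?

None

A strategy is strictly dominant if it gives Player A a strictly higher payoff than every other strategy, against every choice by the opponent.
Aggressive is not dominant: against Aggressive, Moderate gives 6 > 2.
Moderate is not dominant: against Moderate, Aggressive gives 6 > -4.
Cautious is not dominant: against Aggressive, Moderate gives 6 > 5.
No single strategy is best against every opponent action.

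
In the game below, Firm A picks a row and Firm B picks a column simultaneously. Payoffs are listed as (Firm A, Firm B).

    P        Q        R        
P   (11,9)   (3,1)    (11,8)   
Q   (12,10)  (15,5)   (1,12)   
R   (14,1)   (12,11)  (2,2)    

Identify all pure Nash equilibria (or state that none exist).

None

Find each player's best response to every opponent strategy; NE are the intersections.
Firm A's best responses — vs P: R (payoff 14); vs Q: Q (payoff 15); vs R: P (payoff 11).
Firm B's best responses — vs P: P (payoff 9); vs Q: R (payoff 12); vs R: Q (payoff 11).
No cell has both players best-responding. For instance, Firm A's best reply to Q is Q, but against Q Firm B prefers R over Q.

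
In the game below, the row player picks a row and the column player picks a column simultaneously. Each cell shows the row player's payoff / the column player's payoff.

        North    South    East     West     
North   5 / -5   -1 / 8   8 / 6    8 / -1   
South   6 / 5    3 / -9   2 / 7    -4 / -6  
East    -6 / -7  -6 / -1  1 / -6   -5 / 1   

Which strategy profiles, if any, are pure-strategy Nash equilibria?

None

A profile is a Nash equilibrium when each player is best-responding to the other.
The row player's best responses — vs North: South (payoff 6); vs South: South (payoff 3); vs East: North (payoff 8); vs West: North (payoff 8).
The column player's best responses — vs North: South (payoff 8); vs South: East (payoff 7); vs East: West (payoff 1).
No cell has both players best-responding. For instance, the row player's best reply to North is South, but against South the column player prefers East over North.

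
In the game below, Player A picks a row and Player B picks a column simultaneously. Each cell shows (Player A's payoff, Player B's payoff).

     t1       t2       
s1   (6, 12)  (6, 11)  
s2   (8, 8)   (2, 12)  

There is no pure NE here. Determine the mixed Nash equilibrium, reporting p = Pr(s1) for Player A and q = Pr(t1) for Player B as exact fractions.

In a mixed NE each player is indifferent between their pure strategies, so the opponent's mix sets the indifference.
Player B indifferent between t1 and t2: p·12 + (1−p)·8 = p·11 + (1−p)·12 ⟹ 8 + 4p = 12 + (-1)p ⟹ p = 4/5.
Player A indifferent between s1 and s2: q·6 + (1−q)·6 = q·8 + (1−q)·2 ⟹ 6 + 0q = 2 + 6q ⟹ q = 2/3.

p = 4/5, q = 2/3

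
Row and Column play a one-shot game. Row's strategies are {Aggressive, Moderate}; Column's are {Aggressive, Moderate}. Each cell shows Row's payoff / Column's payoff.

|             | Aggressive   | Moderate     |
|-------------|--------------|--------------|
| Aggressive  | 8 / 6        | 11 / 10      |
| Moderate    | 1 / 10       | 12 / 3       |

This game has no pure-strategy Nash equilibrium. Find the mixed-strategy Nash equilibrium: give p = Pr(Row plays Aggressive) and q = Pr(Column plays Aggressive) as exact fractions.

Each player's mixing probability is pinned down by making the *other* player indifferent.
Column indifferent between Aggressive and Moderate: p·6 + (1−p)·10 = p·10 + (1−p)·3 ⟹ 10 + (-4)p = 3 + 7p ⟹ p = 7/11.
Row indifferent between Aggressive and Moderate: q·8 + (1−q)·11 = q·1 + (1−q)·12 ⟹ 11 + (-3)q = 12 + (-11)q ⟹ q = 1/8.

p = 7/11, q = 1/8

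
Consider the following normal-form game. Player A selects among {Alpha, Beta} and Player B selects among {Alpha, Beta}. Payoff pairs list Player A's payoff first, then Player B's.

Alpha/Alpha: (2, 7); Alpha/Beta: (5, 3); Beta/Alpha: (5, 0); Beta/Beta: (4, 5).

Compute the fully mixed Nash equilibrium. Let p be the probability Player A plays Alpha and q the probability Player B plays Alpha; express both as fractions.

p = 5/9, q = 1/4

Each player's mixing probability is pinned down by making the *other* player indifferent.
Player B indifferent between Alpha and Beta: p·7 + (1−p)·0 = p·3 + (1−p)·5 ⟹ 0 + 7p = 5 + (-2)p ⟹ p = 5/9.
Player A indifferent between Alpha and Beta: q·2 + (1−q)·5 = q·5 + (1−q)·4 ⟹ 5 + (-3)q = 4 + 1q ⟹ q = 1/4.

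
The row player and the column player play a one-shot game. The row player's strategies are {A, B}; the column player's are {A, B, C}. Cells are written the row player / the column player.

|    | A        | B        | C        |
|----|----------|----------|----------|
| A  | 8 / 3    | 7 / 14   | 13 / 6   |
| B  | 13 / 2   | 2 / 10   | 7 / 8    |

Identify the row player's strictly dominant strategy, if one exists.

None

A strategy is strictly dominant if it gives the row player a strictly higher payoff than every other strategy, against every choice by the opponent.
A is not dominant: against A, B gives 13 > 8.
B is not dominant: against B, A gives 7 > 2.
No single strategy is best against every opponent action.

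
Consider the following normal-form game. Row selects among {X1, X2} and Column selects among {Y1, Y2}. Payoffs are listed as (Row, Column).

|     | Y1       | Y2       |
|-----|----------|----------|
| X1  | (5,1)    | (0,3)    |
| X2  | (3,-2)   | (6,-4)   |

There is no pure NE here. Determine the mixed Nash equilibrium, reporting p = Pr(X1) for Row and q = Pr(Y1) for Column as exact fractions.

In a mixed NE each player is indifferent between their pure strategies, so the opponent's mix sets the indifference.
Column indifferent between Y1 and Y2: p·1 + (1−p)·(-2) = p·3 + (1−p)·(-4) ⟹ (-2) + 3p = (-4) + 7p ⟹ p = 1/2.
Row indifferent between X1 and X2: q·5 + (1−q)·0 = q·3 + (1−q)·6 ⟹ 0 + 5q = 6 + (-3)q ⟹ q = 3/4.

p = 1/2, q = 3/4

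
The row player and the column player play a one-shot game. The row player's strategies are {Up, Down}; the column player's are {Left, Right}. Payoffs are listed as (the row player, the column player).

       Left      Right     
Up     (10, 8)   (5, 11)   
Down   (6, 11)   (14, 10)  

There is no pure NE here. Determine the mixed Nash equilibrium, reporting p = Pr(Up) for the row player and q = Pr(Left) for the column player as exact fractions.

Each player's mixing probability is pinned down by making the *other* player indifferent.
The column player indifferent between Left and Right: p·8 + (1−p)·11 = p·11 + (1−p)·10 ⟹ 11 + (-3)p = 10 + 1p ⟹ p = 1/4.
The row player indifferent between Up and Down: q·10 + (1−q)·5 = q·6 + (1−q)·14 ⟹ 5 + 5q = 14 + (-8)q ⟹ q = 9/13.

p = 1/4, q = 9/13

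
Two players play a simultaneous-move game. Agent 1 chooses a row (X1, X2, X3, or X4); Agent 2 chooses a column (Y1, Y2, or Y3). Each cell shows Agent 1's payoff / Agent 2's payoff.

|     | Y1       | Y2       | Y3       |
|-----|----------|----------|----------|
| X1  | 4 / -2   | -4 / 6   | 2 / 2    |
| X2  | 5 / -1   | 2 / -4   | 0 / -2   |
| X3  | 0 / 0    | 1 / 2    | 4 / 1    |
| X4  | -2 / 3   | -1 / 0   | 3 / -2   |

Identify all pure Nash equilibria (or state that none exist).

Check mutual best responses: a cell is a NE iff neither player can gain by unilaterally deviating.
Agent 1's best responses — vs Y1: X2 (payoff 5); vs Y2: X2 (payoff 2); vs Y3: X3 (payoff 4).
Agent 2's best responses — vs X1: Y2 (payoff 6); vs X2: Y1 (payoff -1); vs X3: Y2 (payoff 2); vs X4: Y1 (payoff 3).
The only mutual best response is (X2, Y1); neither player gains by switching there.

(X2, Y1)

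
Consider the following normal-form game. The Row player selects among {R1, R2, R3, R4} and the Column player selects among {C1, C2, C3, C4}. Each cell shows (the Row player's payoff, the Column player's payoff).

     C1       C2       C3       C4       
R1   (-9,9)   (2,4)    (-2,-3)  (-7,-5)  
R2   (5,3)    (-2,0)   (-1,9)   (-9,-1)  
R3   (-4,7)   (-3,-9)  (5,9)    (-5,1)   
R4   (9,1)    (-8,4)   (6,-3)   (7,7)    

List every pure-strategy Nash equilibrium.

(R4, C4)

A profile is a Nash equilibrium when each player is best-responding to the other.
The Row player's best responses — vs C1: R4 (payoff 9); vs C2: R1 (payoff 2); vs C3: R4 (payoff 6); vs C4: R4 (payoff 7).
The Column player's best responses — vs R1: C1 (payoff 9); vs R2: C3 (payoff 9); vs R3: C3 (payoff 9); vs R4: C4 (payoff 7).
The only mutual best response is (R4, C4); neither player gains by switching there.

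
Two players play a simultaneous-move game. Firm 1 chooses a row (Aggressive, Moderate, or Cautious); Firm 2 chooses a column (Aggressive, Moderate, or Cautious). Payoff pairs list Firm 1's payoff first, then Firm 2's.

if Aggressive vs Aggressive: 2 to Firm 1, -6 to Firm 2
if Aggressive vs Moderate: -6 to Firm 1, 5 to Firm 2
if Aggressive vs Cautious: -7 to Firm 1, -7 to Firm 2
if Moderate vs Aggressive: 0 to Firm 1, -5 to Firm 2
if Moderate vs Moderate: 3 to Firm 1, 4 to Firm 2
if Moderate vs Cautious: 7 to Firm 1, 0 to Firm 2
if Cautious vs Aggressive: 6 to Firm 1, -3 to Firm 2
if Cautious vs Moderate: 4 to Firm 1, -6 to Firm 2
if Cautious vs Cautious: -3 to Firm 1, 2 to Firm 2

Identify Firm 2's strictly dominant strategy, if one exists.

No strictly dominant strategy

A strategy is strictly dominant if it gives Firm 2 a strictly higher payoff than every other strategy, against every choice by the opponent.
Aggressive is not dominant: against Aggressive, Moderate gives 5 > -6.
Moderate is not dominant: against Cautious, Aggressive gives -3 > -6.
Cautious is not dominant: against Aggressive, Aggressive gives -6 > -7.
No single strategy is best against every opponent action.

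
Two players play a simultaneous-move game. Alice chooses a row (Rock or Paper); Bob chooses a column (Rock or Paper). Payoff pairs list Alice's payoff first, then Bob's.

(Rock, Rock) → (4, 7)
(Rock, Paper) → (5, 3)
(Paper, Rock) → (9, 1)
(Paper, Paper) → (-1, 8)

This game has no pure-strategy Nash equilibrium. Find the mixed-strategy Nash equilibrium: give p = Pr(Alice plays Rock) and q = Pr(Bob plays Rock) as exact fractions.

p = 7/11, q = 6/11

Each player's mixing probability is pinned down by making the *other* player indifferent.
Bob indifferent between Rock and Paper: p·7 + (1−p)·1 = p·3 + (1−p)·8 ⟹ 1 + 6p = 8 + (-5)p ⟹ p = 7/11.
Alice indifferent between Rock and Paper: q·4 + (1−q)·5 = q·9 + (1−q)·(-1) ⟹ 5 + (-1)q = (-1) + 10q ⟹ q = 6/11.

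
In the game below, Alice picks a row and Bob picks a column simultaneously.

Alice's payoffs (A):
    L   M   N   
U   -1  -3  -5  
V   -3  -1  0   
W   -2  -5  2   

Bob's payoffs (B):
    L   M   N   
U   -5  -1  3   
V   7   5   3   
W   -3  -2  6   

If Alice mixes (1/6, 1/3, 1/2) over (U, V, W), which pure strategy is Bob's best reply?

N

Compute Bob's expected payoff from each pure strategy against the given mix.
L: (1/6)·(-5) + (1/3)·7 + (1/2)·(-3) = 0
M: (1/6)·(-1) + (1/3)·5 + (1/2)·(-2) = 1/2
N: (1/6)·3 + (1/3)·3 + (1/2)·6 = 9/2
Highest expected payoff is 9/2, from N.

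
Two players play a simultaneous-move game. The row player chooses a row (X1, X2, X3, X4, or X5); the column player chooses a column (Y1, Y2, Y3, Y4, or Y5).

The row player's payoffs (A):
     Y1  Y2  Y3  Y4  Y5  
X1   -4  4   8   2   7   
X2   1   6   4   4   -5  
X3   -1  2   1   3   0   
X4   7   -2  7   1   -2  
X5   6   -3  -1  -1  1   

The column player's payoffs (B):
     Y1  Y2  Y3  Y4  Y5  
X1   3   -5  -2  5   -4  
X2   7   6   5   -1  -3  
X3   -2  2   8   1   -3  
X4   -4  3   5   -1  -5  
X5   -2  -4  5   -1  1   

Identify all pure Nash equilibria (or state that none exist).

No pure-strategy Nash equilibrium

Find each player's best response to every opponent strategy; NE are the intersections.
The row player's best responses — vs Y1: X4 (payoff 7); vs Y2: X2 (payoff 6); vs Y3: X1 (payoff 8); vs Y4: X2 (payoff 4); vs Y5: X1 (payoff 7).
The column player's best responses — vs X1: Y4 (payoff 5); vs X2: Y1 (payoff 7); vs X3: Y3 (payoff 8); vs X4: Y3 (payoff 5); vs X5: Y3 (payoff 5).
No cell has both players best-responding. For instance, the row player's best reply to Y1 is X4, but against X4 the column player prefers Y3 over Y1.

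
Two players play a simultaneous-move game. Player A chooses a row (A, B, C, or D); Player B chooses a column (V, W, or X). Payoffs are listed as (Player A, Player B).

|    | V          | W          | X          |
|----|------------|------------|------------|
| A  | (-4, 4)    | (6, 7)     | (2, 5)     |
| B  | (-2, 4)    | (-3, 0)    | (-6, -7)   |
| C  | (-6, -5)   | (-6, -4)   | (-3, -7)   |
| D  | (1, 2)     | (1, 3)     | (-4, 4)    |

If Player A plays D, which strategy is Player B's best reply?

With Player A fixed at D, Player B's payoffs are: V → 2, W → 3, X → 4.
The maximum is 4, achieved by X.

X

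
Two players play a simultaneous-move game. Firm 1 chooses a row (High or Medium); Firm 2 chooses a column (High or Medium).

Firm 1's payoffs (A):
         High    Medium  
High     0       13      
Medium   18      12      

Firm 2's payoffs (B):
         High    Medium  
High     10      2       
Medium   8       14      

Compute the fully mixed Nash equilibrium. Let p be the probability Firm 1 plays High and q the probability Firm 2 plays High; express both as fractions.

p = 3/7, q = 1/19

Each player's mixing probability is pinned down by making the *other* player indifferent.
Firm 2 indifferent between High and Medium: p·10 + (1−p)·8 = p·2 + (1−p)·14 ⟹ 8 + 2p = 14 + (-12)p ⟹ p = 3/7.
Firm 1 indifferent between High and Medium: q·0 + (1−q)·13 = q·18 + (1−q)·12 ⟹ 13 + (-13)q = 12 + 6q ⟹ q = 1/19.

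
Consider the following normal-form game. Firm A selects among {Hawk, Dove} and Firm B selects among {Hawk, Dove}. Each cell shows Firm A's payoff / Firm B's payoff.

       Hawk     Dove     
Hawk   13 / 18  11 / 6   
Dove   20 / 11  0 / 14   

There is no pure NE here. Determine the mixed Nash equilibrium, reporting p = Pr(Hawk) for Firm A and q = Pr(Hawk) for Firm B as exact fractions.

p = 1/5, q = 11/18

Each player's mixing probability is pinned down by making the *other* player indifferent.
Firm B indifferent between Hawk and Dove: p·18 + (1−p)·11 = p·6 + (1−p)·14 ⟹ 11 + 7p = 14 + (-8)p ⟹ p = 1/5.
Firm A indifferent between Hawk and Dove: q·13 + (1−q)·11 = q·20 + (1−q)·0 ⟹ 11 + 2q = 0 + 20q ⟹ q = 11/18.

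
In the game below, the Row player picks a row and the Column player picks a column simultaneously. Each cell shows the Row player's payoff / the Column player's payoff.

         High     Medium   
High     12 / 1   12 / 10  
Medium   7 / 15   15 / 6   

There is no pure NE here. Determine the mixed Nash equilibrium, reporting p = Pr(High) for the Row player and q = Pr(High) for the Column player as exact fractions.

In a mixed NE each player is indifferent between their pure strategies, so the opponent's mix sets the indifference.
The Column player indifferent between High and Medium: p·1 + (1−p)·15 = p·10 + (1−p)·6 ⟹ 15 + (-14)p = 6 + 4p ⟹ p = 1/2.
The Row player indifferent between High and Medium: q·12 + (1−q)·12 = q·7 + (1−q)·15 ⟹ 12 + 0q = 15 + (-8)q ⟹ q = 3/8.

p = 1/2, q = 3/8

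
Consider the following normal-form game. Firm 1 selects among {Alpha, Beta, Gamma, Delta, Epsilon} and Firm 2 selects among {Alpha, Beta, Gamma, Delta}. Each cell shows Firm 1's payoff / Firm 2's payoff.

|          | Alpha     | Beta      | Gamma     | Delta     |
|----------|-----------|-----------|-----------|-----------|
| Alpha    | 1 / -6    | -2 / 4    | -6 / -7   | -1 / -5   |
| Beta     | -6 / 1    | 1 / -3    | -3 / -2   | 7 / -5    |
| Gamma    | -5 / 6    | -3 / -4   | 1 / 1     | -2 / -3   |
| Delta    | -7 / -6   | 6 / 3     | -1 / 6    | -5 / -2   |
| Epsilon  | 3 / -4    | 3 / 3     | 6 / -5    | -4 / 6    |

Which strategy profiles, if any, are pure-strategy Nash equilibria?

Check mutual best responses: a cell is a NE iff neither player can gain by unilaterally deviating.
Firm 1's best responses — vs Alpha: Epsilon (payoff 3); vs Beta: Delta (payoff 6); vs Gamma: Epsilon (payoff 6); vs Delta: Beta (payoff 7).
Firm 2's best responses — vs Alpha: Beta (payoff 4); vs Beta: Alpha (payoff 1); vs Gamma: Alpha (payoff 6); vs Delta: Gamma (payoff 6); vs Epsilon: Delta (payoff 6).
No cell has both players best-responding. For instance, Firm 1's best reply to Beta is Delta, but against Delta Firm 2 prefers Gamma over Beta.

None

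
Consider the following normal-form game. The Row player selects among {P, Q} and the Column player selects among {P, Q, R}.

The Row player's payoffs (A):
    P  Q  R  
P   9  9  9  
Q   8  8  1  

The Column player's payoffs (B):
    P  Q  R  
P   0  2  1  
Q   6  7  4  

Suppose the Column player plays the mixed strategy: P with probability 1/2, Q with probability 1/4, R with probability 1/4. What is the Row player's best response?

Compute the Row player's expected payoff from each pure strategy against the given mix.
P: (1/2)·9 + (1/4)·9 + (1/4)·9 = 9
Q: (1/2)·8 + (1/4)·8 + (1/4)·1 = 25/4
Highest expected payoff is 9, from P.

P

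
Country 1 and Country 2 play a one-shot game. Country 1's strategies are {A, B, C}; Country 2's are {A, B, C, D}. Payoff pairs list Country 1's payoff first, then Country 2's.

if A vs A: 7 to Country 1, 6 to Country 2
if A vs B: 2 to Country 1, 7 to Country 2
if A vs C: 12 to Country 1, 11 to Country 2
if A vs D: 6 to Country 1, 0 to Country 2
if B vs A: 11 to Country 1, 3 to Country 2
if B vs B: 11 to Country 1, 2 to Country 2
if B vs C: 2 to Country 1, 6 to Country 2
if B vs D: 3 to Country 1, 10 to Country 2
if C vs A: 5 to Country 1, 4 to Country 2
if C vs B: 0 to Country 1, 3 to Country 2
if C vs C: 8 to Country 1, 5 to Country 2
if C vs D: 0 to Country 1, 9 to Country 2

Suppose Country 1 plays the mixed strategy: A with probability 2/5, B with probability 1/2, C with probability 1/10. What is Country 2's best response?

Compute Country 2's expected payoff from each pure strategy against the given mix.
A: (2/5)·6 + (1/2)·3 + (1/10)·4 = 43/10
B: (2/5)·7 + (1/2)·2 + (1/10)·3 = 41/10
C: (2/5)·11 + (1/2)·6 + (1/10)·5 = 79/10
D: (2/5)·0 + (1/2)·10 + (1/10)·9 = 59/10
Highest expected payoff is 79/10, from C.

C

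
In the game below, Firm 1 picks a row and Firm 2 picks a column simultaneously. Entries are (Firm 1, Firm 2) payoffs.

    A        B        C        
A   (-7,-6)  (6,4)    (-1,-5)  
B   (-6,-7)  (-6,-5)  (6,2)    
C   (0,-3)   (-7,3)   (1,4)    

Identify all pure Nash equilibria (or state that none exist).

(A, B) and (B, C)

A profile is a Nash equilibrium when each player is best-responding to the other.
Firm 1's best responses — vs A: C (payoff 0); vs B: A (payoff 6); vs C: B (payoff 6).
Firm 2's best responses — vs A: B (payoff 4); vs B: C (payoff 2); vs C: C (payoff 4).
Mutual best responses occur at (A, B) and (B, C); at each, neither player gains by switching.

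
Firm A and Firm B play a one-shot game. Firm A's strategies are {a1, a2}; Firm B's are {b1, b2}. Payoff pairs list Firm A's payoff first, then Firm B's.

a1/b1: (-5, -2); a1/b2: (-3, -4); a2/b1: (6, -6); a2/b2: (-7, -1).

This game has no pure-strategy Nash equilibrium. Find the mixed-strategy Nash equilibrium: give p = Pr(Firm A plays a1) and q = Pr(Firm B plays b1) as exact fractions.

Each player's mixing probability is pinned down by making the *other* player indifferent.
Firm B indifferent between b1 and b2: p·(-2) + (1−p)·(-6) = p·(-4) + (1−p)·(-1) ⟹ (-6) + 4p = (-1) + (-3)p ⟹ p = 5/7.
Firm A indifferent between a1 and a2: q·(-5) + (1−q)·(-3) = q·6 + (1−q)·(-7) ⟹ (-3) + (-2)q = (-7) + 13q ⟹ q = 4/15.

p = 5/7, q = 4/15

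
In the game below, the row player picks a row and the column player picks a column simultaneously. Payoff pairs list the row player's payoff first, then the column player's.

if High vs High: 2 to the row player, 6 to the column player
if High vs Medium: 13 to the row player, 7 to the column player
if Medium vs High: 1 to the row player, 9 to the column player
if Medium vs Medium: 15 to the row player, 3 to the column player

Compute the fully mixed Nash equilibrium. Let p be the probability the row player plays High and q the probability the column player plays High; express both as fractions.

p = 6/7, q = 2/3

In a mixed NE each player is indifferent between their pure strategies, so the opponent's mix sets the indifference.
The column player indifferent between High and Medium: p·6 + (1−p)·9 = p·7 + (1−p)·3 ⟹ 9 + (-3)p = 3 + 4p ⟹ p = 6/7.
The row player indifferent between High and Medium: q·2 + (1−q)·13 = q·1 + (1−q)·15 ⟹ 13 + (-11)q = 15 + (-14)q ⟹ q = 2/3.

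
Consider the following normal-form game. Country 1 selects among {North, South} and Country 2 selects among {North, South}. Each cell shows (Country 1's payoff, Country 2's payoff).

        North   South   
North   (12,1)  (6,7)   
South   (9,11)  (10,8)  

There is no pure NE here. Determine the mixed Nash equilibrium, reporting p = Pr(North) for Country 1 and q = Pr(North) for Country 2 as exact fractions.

In a mixed NE each player is indifferent between their pure strategies, so the opponent's mix sets the indifference.
Country 2 indifferent between North and South: p·1 + (1−p)·11 = p·7 + (1−p)·8 ⟹ 11 + (-10)p = 8 + (-1)p ⟹ p = 1/3.
Country 1 indifferent between North and South: q·12 + (1−q)·6 = q·9 + (1−q)·10 ⟹ 6 + 6q = 10 + (-1)q ⟹ q = 4/7.

p = 1/3, q = 4/7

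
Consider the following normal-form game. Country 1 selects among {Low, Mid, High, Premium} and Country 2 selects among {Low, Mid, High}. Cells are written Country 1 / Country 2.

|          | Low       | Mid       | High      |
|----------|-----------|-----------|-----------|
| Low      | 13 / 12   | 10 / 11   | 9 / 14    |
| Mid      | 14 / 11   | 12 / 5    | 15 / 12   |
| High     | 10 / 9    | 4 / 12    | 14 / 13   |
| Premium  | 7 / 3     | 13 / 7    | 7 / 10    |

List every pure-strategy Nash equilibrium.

Find each player's best response to every opponent strategy; NE are the intersections.
Country 1's best responses — vs Low: Mid (payoff 14); vs Mid: Premium (payoff 13); vs High: Mid (payoff 15).
Country 2's best responses — vs Low: High (payoff 14); vs Mid: High (payoff 12); vs High: High (payoff 13); vs Premium: High (payoff 10).
The only mutual best response is (Mid, High); neither player gains by switching there.

(Mid, High)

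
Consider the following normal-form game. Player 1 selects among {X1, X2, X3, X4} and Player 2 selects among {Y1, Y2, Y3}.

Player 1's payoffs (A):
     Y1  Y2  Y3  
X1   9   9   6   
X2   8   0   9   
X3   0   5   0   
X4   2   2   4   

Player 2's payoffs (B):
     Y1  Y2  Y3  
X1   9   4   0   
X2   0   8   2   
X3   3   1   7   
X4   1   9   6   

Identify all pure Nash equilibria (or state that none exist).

A profile is a Nash equilibrium when each player is best-responding to the other.
Player 1's best responses — vs Y1: X1 (payoff 9); vs Y2: X1 (payoff 9); vs Y3: X2 (payoff 9).
Player 2's best responses — vs X1: Y1 (payoff 9); vs X2: Y2 (payoff 8); vs X3: Y3 (payoff 7); vs X4: Y2 (payoff 9).
The only mutual best response is (X1, Y1); neither player gains by switching there.

(X1, Y1)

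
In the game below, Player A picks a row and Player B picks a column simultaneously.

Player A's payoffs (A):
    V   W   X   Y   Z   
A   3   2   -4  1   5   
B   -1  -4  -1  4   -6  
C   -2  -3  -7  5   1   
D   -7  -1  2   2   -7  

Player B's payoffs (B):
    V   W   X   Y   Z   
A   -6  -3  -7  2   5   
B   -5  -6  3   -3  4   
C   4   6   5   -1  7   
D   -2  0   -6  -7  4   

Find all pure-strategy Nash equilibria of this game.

Find each player's best response to every opponent strategy; NE are the intersections.
Player A's best responses — vs V: A (payoff 3); vs W: A (payoff 2); vs X: D (payoff 2); vs Y: C (payoff 5); vs Z: A (payoff 5).
Player B's best responses — vs A: Z (payoff 5); vs B: Z (payoff 4); vs C: Z (payoff 7); vs D: Z (payoff 4).
The only mutual best response is (A, Z); neither player gains by switching there.

(A, Z)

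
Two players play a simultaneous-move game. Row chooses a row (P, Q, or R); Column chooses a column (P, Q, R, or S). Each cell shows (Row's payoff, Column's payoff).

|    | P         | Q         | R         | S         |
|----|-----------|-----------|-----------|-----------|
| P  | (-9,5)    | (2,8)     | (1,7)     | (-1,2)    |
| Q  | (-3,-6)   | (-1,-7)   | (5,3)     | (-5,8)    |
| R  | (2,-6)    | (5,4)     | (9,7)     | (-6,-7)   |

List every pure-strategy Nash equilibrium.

(R, R)

Check mutual best responses: a cell is a NE iff neither player can gain by unilaterally deviating.
Row's best responses — vs P: R (payoff 2); vs Q: R (payoff 5); vs R: R (payoff 9); vs S: P (payoff -1).
Column's best responses — vs P: Q (payoff 8); vs Q: S (payoff 8); vs R: R (payoff 7).
The only mutual best response is (R, R); neither player gains by switching there.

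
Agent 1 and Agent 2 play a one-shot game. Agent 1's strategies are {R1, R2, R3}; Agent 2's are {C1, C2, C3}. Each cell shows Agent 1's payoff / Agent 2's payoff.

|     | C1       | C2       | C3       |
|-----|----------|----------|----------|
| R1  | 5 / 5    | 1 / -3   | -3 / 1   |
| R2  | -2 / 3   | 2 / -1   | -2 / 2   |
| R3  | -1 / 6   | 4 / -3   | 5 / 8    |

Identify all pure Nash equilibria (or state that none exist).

A profile is a Nash equilibrium when each player is best-responding to the other.
Agent 1's best responses — vs C1: R1 (payoff 5); vs C2: R3 (payoff 4); vs C3: R3 (payoff 5).
Agent 2's best responses — vs R1: C1 (payoff 5); vs R2: C1 (payoff 3); vs R3: C3 (payoff 8).
Mutual best responses occur at (R1, C1) and (R3, C3); at each, neither player gains by switching.

(R1, C1) and (R3, C3)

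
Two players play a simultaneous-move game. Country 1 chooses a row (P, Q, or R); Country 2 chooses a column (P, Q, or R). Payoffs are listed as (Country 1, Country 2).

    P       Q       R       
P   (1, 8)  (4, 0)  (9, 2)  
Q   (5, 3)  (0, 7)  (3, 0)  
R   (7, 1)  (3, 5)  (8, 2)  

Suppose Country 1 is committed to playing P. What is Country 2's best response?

P

With Country 1 fixed at P, Country 2's payoffs are: P → 8, Q → 0, R → 2.
The maximum is 8, achieved by P.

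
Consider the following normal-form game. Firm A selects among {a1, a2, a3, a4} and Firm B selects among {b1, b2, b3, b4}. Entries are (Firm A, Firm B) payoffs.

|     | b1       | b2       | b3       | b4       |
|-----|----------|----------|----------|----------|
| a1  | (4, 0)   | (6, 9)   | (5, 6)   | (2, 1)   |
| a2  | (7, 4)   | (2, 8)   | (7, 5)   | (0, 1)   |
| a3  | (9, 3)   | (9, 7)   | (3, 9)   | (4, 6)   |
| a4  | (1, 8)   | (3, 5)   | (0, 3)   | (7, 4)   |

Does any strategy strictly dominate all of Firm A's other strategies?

Check whether one of Firm A's strategies beats all alternatives regardless of what the opponent does.
a1 is not dominant: against b1, a2 gives 7 > 4.
a2 is not dominant: against b1, a3 gives 9 > 7.
a3 is not dominant: against b3, a1 gives 5 > 3.
a4 is not dominant: against b1, a1 gives 4 > 1.
No single strategy is best against every opponent action.

None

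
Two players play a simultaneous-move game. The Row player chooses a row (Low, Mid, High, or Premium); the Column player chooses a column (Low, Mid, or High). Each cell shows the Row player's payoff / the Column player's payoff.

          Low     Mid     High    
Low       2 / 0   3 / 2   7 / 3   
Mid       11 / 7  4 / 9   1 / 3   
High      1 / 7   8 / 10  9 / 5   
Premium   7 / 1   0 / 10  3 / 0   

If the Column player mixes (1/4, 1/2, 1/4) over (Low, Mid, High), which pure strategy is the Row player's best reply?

The Row player's best reply maximizes expected payoff against the mix.
Low: (1/4)·2 + (1/2)·3 + (1/4)·7 = 15/4
Mid: (1/4)·11 + (1/2)·4 + (1/4)·1 = 5
High: (1/4)·1 + (1/2)·8 + (1/4)·9 = 13/2
Premium: (1/4)·7 + (1/2)·0 + (1/4)·3 = 5/2
Highest expected payoff is 13/2, from High.

High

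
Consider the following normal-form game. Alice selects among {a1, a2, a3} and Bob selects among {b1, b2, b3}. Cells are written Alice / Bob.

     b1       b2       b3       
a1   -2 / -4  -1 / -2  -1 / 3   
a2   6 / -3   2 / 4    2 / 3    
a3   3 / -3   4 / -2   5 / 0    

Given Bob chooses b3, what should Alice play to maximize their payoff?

a3

With Bob fixed at b3, Alice's payoffs are: a1 → -1, a2 → 2, a3 → 5.
The maximum is 5, achieved by a3.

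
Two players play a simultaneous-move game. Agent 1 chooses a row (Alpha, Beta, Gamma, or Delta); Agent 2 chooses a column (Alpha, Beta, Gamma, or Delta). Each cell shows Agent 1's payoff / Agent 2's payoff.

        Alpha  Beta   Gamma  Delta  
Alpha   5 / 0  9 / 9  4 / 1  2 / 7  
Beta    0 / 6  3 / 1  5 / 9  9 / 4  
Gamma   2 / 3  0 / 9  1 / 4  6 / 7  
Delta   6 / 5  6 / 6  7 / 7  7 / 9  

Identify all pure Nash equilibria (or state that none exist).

Check mutual best responses: a cell is a NE iff neither player can gain by unilaterally deviating.
Agent 1's best responses — vs Alpha: Delta (payoff 6); vs Beta: Alpha (payoff 9); vs Gamma: Delta (payoff 7); vs Delta: Beta (payoff 9).
Agent 2's best responses — vs Alpha: Beta (payoff 9); vs Beta: Gamma (payoff 9); vs Gamma: Beta (payoff 9); vs Delta: Delta (payoff 9).
The only mutual best response is (Alpha, Beta); neither player gains by switching there.

(Alpha, Beta)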